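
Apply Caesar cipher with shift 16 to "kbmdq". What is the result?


Caesar cipher: shift "kbmdq" by 16
  'k' (pos 10) + 16 = pos 0 = 'a'
  'b' (pos 1) + 16 = pos 17 = 'r'
  'm' (pos 12) + 16 = pos 2 = 'c'
  'd' (pos 3) + 16 = pos 19 = 't'
  'q' (pos 16) + 16 = pos 6 = 'g'
Result: arctg

arctg


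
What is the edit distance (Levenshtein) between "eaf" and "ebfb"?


Computing edit distance: "eaf" -> "ebfb"
DP table:
           e    b    f    b
      0    1    2    3    4
  e   1    0    1    2    3
  a   2    1    1    2    3
  f   3    2    2    1    2
Edit distance = dp[3][4] = 2

2


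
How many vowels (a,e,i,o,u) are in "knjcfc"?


Input: knjcfc
Checking each character:
  'k' at position 0: consonant
  'n' at position 1: consonant
  'j' at position 2: consonant
  'c' at position 3: consonant
  'f' at position 4: consonant
  'c' at position 5: consonant
Total vowels: 0

0


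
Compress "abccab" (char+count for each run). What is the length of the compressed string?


Input: abccab
Runs:
  'a' x 1 => "a1"
  'b' x 1 => "b1"
  'c' x 2 => "c2"
  'a' x 1 => "a1"
  'b' x 1 => "b1"
Compressed: "a1b1c2a1b1"
Compressed length: 10

10


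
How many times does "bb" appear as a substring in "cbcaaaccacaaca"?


Searching for "bb" in "cbcaaaccacaaca"
Scanning each position:
  Position 0: "cb" => no
  Position 1: "bc" => no
  Position 2: "ca" => no
  Position 3: "aa" => no
  Position 4: "aa" => no
  Position 5: "ac" => no
  Position 6: "cc" => no
  Position 7: "ca" => no
  Position 8: "ac" => no
  Position 9: "ca" => no
  Position 10: "aa" => no
  Position 11: "ac" => no
  Position 12: "ca" => no
Total occurrences: 0

0


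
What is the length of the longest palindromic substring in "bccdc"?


Input: "bccdc"
Checking substrings for palindromes:
  [2:5] "cdc" (len 3) => palindrome
  [1:3] "cc" (len 2) => palindrome
Longest palindromic substring: "cdc" with length 3

3


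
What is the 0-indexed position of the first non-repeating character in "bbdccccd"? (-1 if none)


Input: bbdccccd
Character frequencies:
  'b': 2
  'c': 4
  'd': 2
Scanning left to right for freq == 1:
  Position 0 ('b'): freq=2, skip
  Position 1 ('b'): freq=2, skip
  Position 2 ('d'): freq=2, skip
  Position 3 ('c'): freq=4, skip
  Position 4 ('c'): freq=4, skip
  Position 5 ('c'): freq=4, skip
  Position 6 ('c'): freq=4, skip
  Position 7 ('d'): freq=2, skip
  No unique character found => answer = -1

-1


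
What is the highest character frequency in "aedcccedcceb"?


Input: aedcccedcceb
Character counts:
  'a': 1
  'b': 1
  'c': 5
  'd': 2
  'e': 3
Maximum frequency: 5

5


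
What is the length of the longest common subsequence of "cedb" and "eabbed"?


LCS of "cedb" and "eabbed"
DP table:
           e    a    b    b    e    d
      0    0    0    0    0    0    0
  c   0    0    0    0    0    0    0
  e   0    1    1    1    1    1    1
  d   0    1    1    1    1    1    2
  b   0    1    1    2    2    2    2
LCS length = dp[4][6] = 2

2


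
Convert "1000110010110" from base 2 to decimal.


Input: "1000110010110" in base 2
Positional expansion:
  Digit '1' (value 1) x 2^12 = 4096
  Digit '0' (value 0) x 2^11 = 0
  Digit '0' (value 0) x 2^10 = 0
  Digit '0' (value 0) x 2^9 = 0
  Digit '1' (value 1) x 2^8 = 256
  Digit '1' (value 1) x 2^7 = 128
  Digit '0' (value 0) x 2^6 = 0
  Digit '0' (value 0) x 2^5 = 0
  Digit '1' (value 1) x 2^4 = 16
  Digit '0' (value 0) x 2^3 = 0
  Digit '1' (value 1) x 2^2 = 4
  Digit '1' (value 1) x 2^1 = 2
  Digit '0' (value 0) x 2^0 = 0
Sum = 4502

4502


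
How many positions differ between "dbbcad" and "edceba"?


Comparing "dbbcad" and "edceba" position by position:
  Position 0: 'd' vs 'e' => DIFFER
  Position 1: 'b' vs 'd' => DIFFER
  Position 2: 'b' vs 'c' => DIFFER
  Position 3: 'c' vs 'e' => DIFFER
  Position 4: 'a' vs 'b' => DIFFER
  Position 5: 'd' vs 'a' => DIFFER
Positions that differ: 6

6


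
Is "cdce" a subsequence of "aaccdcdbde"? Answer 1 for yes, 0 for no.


Check if "cdce" is a subsequence of "aaccdcdbde"
Greedy scan:
  Position 0 ('a'): no match needed
  Position 1 ('a'): no match needed
  Position 2 ('c'): matches sub[0] = 'c'
  Position 3 ('c'): no match needed
  Position 4 ('d'): matches sub[1] = 'd'
  Position 5 ('c'): matches sub[2] = 'c'
  Position 6 ('d'): no match needed
  Position 7 ('b'): no match needed
  Position 8 ('d'): no match needed
  Position 9 ('e'): matches sub[3] = 'e'
All 4 characters matched => is a subsequence

1


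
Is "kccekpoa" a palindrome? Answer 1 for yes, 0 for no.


Input: kccekpoa
Reversed: aopkecck
  Compare pos 0 ('k') with pos 7 ('a'): MISMATCH
  Compare pos 1 ('c') with pos 6 ('o'): MISMATCH
  Compare pos 2 ('c') with pos 5 ('p'): MISMATCH
  Compare pos 3 ('e') with pos 4 ('k'): MISMATCH
Result: not a palindrome

0


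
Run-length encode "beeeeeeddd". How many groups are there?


Input: beeeeeeddd
Scanning for consecutive runs:
  Group 1: 'b' x 1 (positions 0-0)
  Group 2: 'e' x 6 (positions 1-6)
  Group 3: 'd' x 3 (positions 7-9)
Total groups: 3

3


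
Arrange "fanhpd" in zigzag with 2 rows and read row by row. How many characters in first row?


Zigzag "fanhpd" into 2 rows:
Placing characters:
  'f' => row 0
  'a' => row 1
  'n' => row 0
  'h' => row 1
  'p' => row 0
  'd' => row 1
Rows:
  Row 0: "fnp"
  Row 1: "ahd"
First row length: 3

3


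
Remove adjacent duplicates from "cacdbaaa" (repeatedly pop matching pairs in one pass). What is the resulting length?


Input: cacdbaaa
Stack-based adjacent duplicate removal:
  Read 'c': push. Stack: c
  Read 'a': push. Stack: ca
  Read 'c': push. Stack: cac
  Read 'd': push. Stack: cacd
  Read 'b': push. Stack: cacdb
  Read 'a': push. Stack: cacdba
  Read 'a': matches stack top 'a' => pop. Stack: cacdb
  Read 'a': push. Stack: cacdba
Final stack: "cacdba" (length 6)

6


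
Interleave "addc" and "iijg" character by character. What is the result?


Interleaving "addc" and "iijg":
  Position 0: 'a' from first, 'i' from second => "ai"
  Position 1: 'd' from first, 'i' from second => "di"
  Position 2: 'd' from first, 'j' from second => "dj"
  Position 3: 'c' from first, 'g' from second => "cg"
Result: aididjcg

aididjcg


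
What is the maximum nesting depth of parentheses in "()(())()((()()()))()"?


Input: "()(())()((()()()))()"
Tracking depth:
  Position 0 '(': depth becomes 1
  Position 1 ')': depth becomes 0
  Position 2 '(': depth becomes 1
  Position 3 '(': depth becomes 2
  Position 4 ')': depth becomes 1
  Position 5 ')': depth becomes 0
  Position 6 '(': depth becomes 1
  Position 7 ')': depth becomes 0
  Position 8 '(': depth becomes 1
  Position 9 '(': depth becomes 2
  Position 10 '(': depth becomes 3
  Position 11 ')': depth becomes 2
  Position 12 '(': depth becomes 3
  Position 13 ')': depth becomes 2
  Position 14 '(': depth becomes 3
  Position 15 ')': depth becomes 2
  Position 16 ')': depth becomes 1
  Position 17 ')': depth becomes 0
  Position 18 '(': depth becomes 1
  Position 19 ')': depth becomes 0
Maximum depth reached: 3

3


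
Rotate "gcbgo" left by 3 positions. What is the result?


Input: "gcbgo", rotate left by 3
First 3 characters: "gcb"
Remaining characters: "go"
Concatenate remaining + first: "go" + "gcb" = "gogcb"

gogcb


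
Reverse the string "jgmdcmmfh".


Input: jgmdcmmfh
Reading characters right to left:
  Position 8: 'h'
  Position 7: 'f'
  Position 6: 'm'
  Position 5: 'm'
  Position 4: 'c'
  Position 3: 'd'
  Position 2: 'm'
  Position 1: 'g'
  Position 0: 'j'
Reversed: hfmmcdmgj

hfmmcdmgj


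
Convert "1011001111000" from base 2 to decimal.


Input: "1011001111000" in base 2
Positional expansion:
  Digit '1' (value 1) x 2^12 = 4096
  Digit '0' (value 0) x 2^11 = 0
  Digit '1' (value 1) x 2^10 = 1024
  Digit '1' (value 1) x 2^9 = 512
  Digit '0' (value 0) x 2^8 = 0
  Digit '0' (value 0) x 2^7 = 0
  Digit '1' (value 1) x 2^6 = 64
  Digit '1' (value 1) x 2^5 = 32
  Digit '1' (value 1) x 2^4 = 16
  Digit '1' (value 1) x 2^3 = 8
  Digit '0' (value 0) x 2^2 = 0
  Digit '0' (value 0) x 2^1 = 0
  Digit '0' (value 0) x 2^0 = 0
Sum = 5752

5752


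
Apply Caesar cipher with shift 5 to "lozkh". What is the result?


Caesar cipher: shift "lozkh" by 5
  'l' (pos 11) + 5 = pos 16 = 'q'
  'o' (pos 14) + 5 = pos 19 = 't'
  'z' (pos 25) + 5 = pos 4 = 'e'
  'k' (pos 10) + 5 = pos 15 = 'p'
  'h' (pos 7) + 5 = pos 12 = 'm'
Result: qtepm

qtepm


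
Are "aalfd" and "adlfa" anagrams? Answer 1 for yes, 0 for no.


Strings: "aalfd", "adlfa"
Sorted first:  aadfl
Sorted second: aadfl
Sorted forms match => anagrams

1


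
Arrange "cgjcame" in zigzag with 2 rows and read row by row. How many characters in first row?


Zigzag "cgjcame" into 2 rows:
Placing characters:
  'c' => row 0
  'g' => row 1
  'j' => row 0
  'c' => row 1
  'a' => row 0
  'm' => row 1
  'e' => row 0
Rows:
  Row 0: "cjae"
  Row 1: "gcm"
First row length: 4

4


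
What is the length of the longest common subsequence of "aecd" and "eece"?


LCS of "aecd" and "eece"
DP table:
           e    e    c    e
      0    0    0    0    0
  a   0    0    0    0    0
  e   0    1    1    1    1
  c   0    1    1    2    2
  d   0    1    1    2    2
LCS length = dp[4][4] = 2

2


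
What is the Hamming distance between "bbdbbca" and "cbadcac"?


Comparing "bbdbbca" and "cbadcac" position by position:
  Position 0: 'b' vs 'c' => differ
  Position 1: 'b' vs 'b' => same
  Position 2: 'd' vs 'a' => differ
  Position 3: 'b' vs 'd' => differ
  Position 4: 'b' vs 'c' => differ
  Position 5: 'c' vs 'a' => differ
  Position 6: 'a' vs 'c' => differ
Total differences (Hamming distance): 6

6


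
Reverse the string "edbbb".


Input: edbbb
Reading characters right to left:
  Position 4: 'b'
  Position 3: 'b'
  Position 2: 'b'
  Position 1: 'd'
  Position 0: 'e'
Reversed: bbbde

bbbde


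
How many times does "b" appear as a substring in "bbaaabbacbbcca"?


Searching for "b" in "bbaaabbacbbcca"
Scanning each position:
  Position 0: "b" => MATCH
  Position 1: "b" => MATCH
  Position 2: "a" => no
  Position 3: "a" => no
  Position 4: "a" => no
  Position 5: "b" => MATCH
  Position 6: "b" => MATCH
  Position 7: "a" => no
  Position 8: "c" => no
  Position 9: "b" => MATCH
  Position 10: "b" => MATCH
  Position 11: "c" => no
  Position 12: "c" => no
  Position 13: "a" => no
Total occurrences: 6

6


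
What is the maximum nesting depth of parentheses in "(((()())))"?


Input: "(((()())))"
Tracking depth:
  Position 0 '(': depth becomes 1
  Position 1 '(': depth becomes 2
  Position 2 '(': depth becomes 3
  Position 3 '(': depth becomes 4
  Position 4 ')': depth becomes 3
  Position 5 '(': depth becomes 4
  Position 6 ')': depth becomes 3
  Position 7 ')': depth becomes 2
  Position 8 ')': depth becomes 1
  Position 9 ')': depth becomes 0
Maximum depth reached: 4

4


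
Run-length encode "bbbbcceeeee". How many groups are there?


Input: bbbbcceeeee
Scanning for consecutive runs:
  Group 1: 'b' x 4 (positions 0-3)
  Group 2: 'c' x 2 (positions 4-5)
  Group 3: 'e' x 5 (positions 6-10)
Total groups: 3

3


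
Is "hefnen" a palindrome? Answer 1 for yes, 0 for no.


Input: hefnen
Reversed: nenfeh
  Compare pos 0 ('h') with pos 5 ('n'): MISMATCH
  Compare pos 1 ('e') with pos 4 ('e'): match
  Compare pos 2 ('f') with pos 3 ('n'): MISMATCH
Result: not a palindrome

0


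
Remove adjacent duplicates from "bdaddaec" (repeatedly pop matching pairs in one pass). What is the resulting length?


Input: bdaddaec
Stack-based adjacent duplicate removal:
  Read 'b': push. Stack: b
  Read 'd': push. Stack: bd
  Read 'a': push. Stack: bda
  Read 'd': push. Stack: bdad
  Read 'd': matches stack top 'd' => pop. Stack: bda
  Read 'a': matches stack top 'a' => pop. Stack: bd
  Read 'e': push. Stack: bde
  Read 'c': push. Stack: bdec
Final stack: "bdec" (length 4)

4


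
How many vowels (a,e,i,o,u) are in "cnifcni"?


Input: cnifcni
Checking each character:
  'c' at position 0: consonant
  'n' at position 1: consonant
  'i' at position 2: vowel (running total: 1)
  'f' at position 3: consonant
  'c' at position 4: consonant
  'n' at position 5: consonant
  'i' at position 6: vowel (running total: 2)
Total vowels: 2

2


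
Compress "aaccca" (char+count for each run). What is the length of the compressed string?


Input: aaccca
Runs:
  'a' x 2 => "a2"
  'c' x 3 => "c3"
  'a' x 1 => "a1"
Compressed: "a2c3a1"
Compressed length: 6

6


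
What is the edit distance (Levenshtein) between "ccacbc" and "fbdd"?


Computing edit distance: "ccacbc" -> "fbdd"
DP table:
           f    b    d    d
      0    1    2    3    4
  c   1    1    2    3    4
  c   2    2    2    3    4
  a   3    3    3    3    4
  c   4    4    4    4    4
  b   5    5    4    5    5
  c   6    6    5    5    6
Edit distance = dp[6][4] = 6

6


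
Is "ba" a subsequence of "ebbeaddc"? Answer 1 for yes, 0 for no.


Check if "ba" is a subsequence of "ebbeaddc"
Greedy scan:
  Position 0 ('e'): no match needed
  Position 1 ('b'): matches sub[0] = 'b'
  Position 2 ('b'): no match needed
  Position 3 ('e'): no match needed
  Position 4 ('a'): matches sub[1] = 'a'
  Position 5 ('d'): no match needed
  Position 6 ('d'): no match needed
  Position 7 ('c'): no match needed
All 2 characters matched => is a subsequence

1


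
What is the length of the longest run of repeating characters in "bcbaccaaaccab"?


Input: "bcbaccaaaccab"
Scanning for longest run:
  Position 1 ('c'): new char, reset run to 1
  Position 2 ('b'): new char, reset run to 1
  Position 3 ('a'): new char, reset run to 1
  Position 4 ('c'): new char, reset run to 1
  Position 5 ('c'): continues run of 'c', length=2
  Position 6 ('a'): new char, reset run to 1
  Position 7 ('a'): continues run of 'a', length=2
  Position 8 ('a'): continues run of 'a', length=3
  Position 9 ('c'): new char, reset run to 1
  Position 10 ('c'): continues run of 'c', length=2
  Position 11 ('a'): new char, reset run to 1
  Position 12 ('b'): new char, reset run to 1
Longest run: 'a' with length 3

3


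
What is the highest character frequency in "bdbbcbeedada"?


Input: bdbbcbeedada
Character counts:
  'a': 2
  'b': 4
  'c': 1
  'd': 3
  'e': 2
Maximum frequency: 4

4


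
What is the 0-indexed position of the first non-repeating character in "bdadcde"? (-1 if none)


Input: bdadcde
Character frequencies:
  'a': 1
  'b': 1
  'c': 1
  'd': 3
  'e': 1
Scanning left to right for freq == 1:
  Position 0 ('b'): unique! => answer = 0

0


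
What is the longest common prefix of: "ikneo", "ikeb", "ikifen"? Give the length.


Words: ikneo, ikeb, ikifen
  Position 0: all 'i' => match
  Position 1: all 'k' => match
  Position 2: ('n', 'e', 'i') => mismatch, stop
LCP = "ik" (length 2)

2


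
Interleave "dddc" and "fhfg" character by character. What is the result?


Interleaving "dddc" and "fhfg":
  Position 0: 'd' from first, 'f' from second => "df"
  Position 1: 'd' from first, 'h' from second => "dh"
  Position 2: 'd' from first, 'f' from second => "df"
  Position 3: 'c' from first, 'g' from second => "cg"
Result: dfdhdfcg

dfdhdfcg


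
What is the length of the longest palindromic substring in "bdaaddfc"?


Input: "bdaaddfc"
Checking substrings for palindromes:
  [1:5] "daad" (len 4) => palindrome
  [2:4] "aa" (len 2) => palindrome
  [4:6] "dd" (len 2) => palindrome
Longest palindromic substring: "daad" with length 4

4


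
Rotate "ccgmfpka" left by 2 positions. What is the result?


Input: "ccgmfpka", rotate left by 2
First 2 characters: "cc"
Remaining characters: "gmfpka"
Concatenate remaining + first: "gmfpka" + "cc" = "gmfpkacc"

gmfpkacc


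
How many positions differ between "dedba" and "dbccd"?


Comparing "dedba" and "dbccd" position by position:
  Position 0: 'd' vs 'd' => same
  Position 1: 'e' vs 'b' => DIFFER
  Position 2: 'd' vs 'c' => DIFFER
  Position 3: 'b' vs 'c' => DIFFER
  Position 4: 'a' vs 'd' => DIFFER
Positions that differ: 4

4


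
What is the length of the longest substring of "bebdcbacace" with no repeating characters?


Input: "bebdcbacace"
Sliding window (track last position of each char):
  Position 0 ('b'): window [0,0] length 1 -- new best
  Position 1 ('e'): window [0,1] length 2 -- new best
  Position 2 ('b'): repeat (last at 0), move window start to 1
  Position 2 ('b'): window [1,2] length 2
  Position 3 ('d'): window [1,3] length 3 -- new best
  Position 4 ('c'): window [1,4] length 4 -- new best
  Position 5 ('b'): repeat (last at 2), move window start to 3
  Position 5 ('b'): window [3,5] length 3
  Position 6 ('a'): window [3,6] length 4
  Position 7 ('c'): repeat (last at 4), move window start to 5
  Position 7 ('c'): window [5,7] length 3
  Position 8 ('a'): repeat (last at 6), move window start to 7
  Position 8 ('a'): window [7,8] length 2
  Position 9 ('c'): repeat (last at 7), move window start to 8
  Position 9 ('c'): window [8,9] length 2
  Position 10 ('e'): window [8,10] length 3
Longest substring with no repeats: "ebdc" with length 4

4


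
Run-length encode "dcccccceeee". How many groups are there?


Input: dcccccceeee
Scanning for consecutive runs:
  Group 1: 'd' x 1 (positions 0-0)
  Group 2: 'c' x 6 (positions 1-6)
  Group 3: 'e' x 4 (positions 7-10)
Total groups: 3

3


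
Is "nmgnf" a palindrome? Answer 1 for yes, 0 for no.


Input: nmgnf
Reversed: fngmn
  Compare pos 0 ('n') with pos 4 ('f'): MISMATCH
  Compare pos 1 ('m') with pos 3 ('n'): MISMATCH
Result: not a palindrome

0


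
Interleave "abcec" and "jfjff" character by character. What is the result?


Interleaving "abcec" and "jfjff":
  Position 0: 'a' from first, 'j' from second => "aj"
  Position 1: 'b' from first, 'f' from second => "bf"
  Position 2: 'c' from first, 'j' from second => "cj"
  Position 3: 'e' from first, 'f' from second => "ef"
  Position 4: 'c' from first, 'f' from second => "cf"
Result: ajbfcjefcf

ajbfcjefcf


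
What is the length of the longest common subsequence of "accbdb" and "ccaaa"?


LCS of "accbdb" and "ccaaa"
DP table:
           c    c    a    a    a
      0    0    0    0    0    0
  a   0    0    0    1    1    1
  c   0    1    1    1    1    1
  c   0    1    2    2    2    2
  b   0    1    2    2    2    2
  d   0    1    2    2    2    2
  b   0    1    2    2    2    2
LCS length = dp[6][5] = 2

2


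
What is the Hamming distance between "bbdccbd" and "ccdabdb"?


Comparing "bbdccbd" and "ccdabdb" position by position:
  Position 0: 'b' vs 'c' => differ
  Position 1: 'b' vs 'c' => differ
  Position 2: 'd' vs 'd' => same
  Position 3: 'c' vs 'a' => differ
  Position 4: 'c' vs 'b' => differ
  Position 5: 'b' vs 'd' => differ
  Position 6: 'd' vs 'b' => differ
Total differences (Hamming distance): 6

6


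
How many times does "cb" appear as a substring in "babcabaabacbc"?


Searching for "cb" in "babcabaabacbc"
Scanning each position:
  Position 0: "ba" => no
  Position 1: "ab" => no
  Position 2: "bc" => no
  Position 3: "ca" => no
  Position 4: "ab" => no
  Position 5: "ba" => no
  Position 6: "aa" => no
  Position 7: "ab" => no
  Position 8: "ba" => no
  Position 9: "ac" => no
  Position 10: "cb" => MATCH
  Position 11: "bc" => no
Total occurrences: 1

1


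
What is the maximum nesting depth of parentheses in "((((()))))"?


Input: "((((()))))"
Tracking depth:
  Position 0 '(': depth becomes 1
  Position 1 '(': depth becomes 2
  Position 2 '(': depth becomes 3
  Position 3 '(': depth becomes 4
  Position 4 '(': depth becomes 5
  Position 5 ')': depth becomes 4
  Position 6 ')': depth becomes 3
  Position 7 ')': depth becomes 2
  Position 8 ')': depth becomes 1
  Position 9 ')': depth becomes 0
Maximum depth reached: 5

5


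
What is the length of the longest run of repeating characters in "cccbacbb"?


Input: "cccbacbb"
Scanning for longest run:
  Position 1 ('c'): continues run of 'c', length=2
  Position 2 ('c'): continues run of 'c', length=3
  Position 3 ('b'): new char, reset run to 1
  Position 4 ('a'): new char, reset run to 1
  Position 5 ('c'): new char, reset run to 1
  Position 6 ('b'): new char, reset run to 1
  Position 7 ('b'): continues run of 'b', length=2
Longest run: 'c' with length 3

3


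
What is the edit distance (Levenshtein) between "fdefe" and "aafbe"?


Computing edit distance: "fdefe" -> "aafbe"
DP table:
           a    a    f    b    e
      0    1    2    3    4    5
  f   1    1    2    2    3    4
  d   2    2    2    3    3    4
  e   3    3    3    3    4    3
  f   4    4    4    3    4    4
  e   5    5    5    4    4    4
Edit distance = dp[5][5] = 4

4


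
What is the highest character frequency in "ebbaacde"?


Input: ebbaacde
Character counts:
  'a': 2
  'b': 2
  'c': 1
  'd': 1
  'e': 2
Maximum frequency: 2

2


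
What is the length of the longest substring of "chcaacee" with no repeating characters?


Input: "chcaacee"
Sliding window (track last position of each char):
  Position 0 ('c'): window [0,0] length 1 -- new best
  Position 1 ('h'): window [0,1] length 2 -- new best
  Position 2 ('c'): repeat (last at 0), move window start to 1
  Position 2 ('c'): window [1,2] length 2
  Position 3 ('a'): window [1,3] length 3 -- new best
  Position 4 ('a'): repeat (last at 3), move window start to 4
  Position 4 ('a'): window [4,4] length 1
  Position 5 ('c'): window [4,5] length 2
  Position 6 ('e'): window [4,6] length 3
  Position 7 ('e'): repeat (last at 6), move window start to 7
  Position 7 ('e'): window [7,7] length 1
Longest substring with no repeats: "hca" with length 3

3


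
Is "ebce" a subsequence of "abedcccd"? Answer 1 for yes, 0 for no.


Check if "ebce" is a subsequence of "abedcccd"
Greedy scan:
  Position 0 ('a'): no match needed
  Position 1 ('b'): no match needed
  Position 2 ('e'): matches sub[0] = 'e'
  Position 3 ('d'): no match needed
  Position 4 ('c'): no match needed
  Position 5 ('c'): no match needed
  Position 6 ('c'): no match needed
  Position 7 ('d'): no match needed
Only matched 1/4 characters => not a subsequence

0


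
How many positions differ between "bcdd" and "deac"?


Comparing "bcdd" and "deac" position by position:
  Position 0: 'b' vs 'd' => DIFFER
  Position 1: 'c' vs 'e' => DIFFER
  Position 2: 'd' vs 'a' => DIFFER
  Position 3: 'd' vs 'c' => DIFFER
Positions that differ: 4

4


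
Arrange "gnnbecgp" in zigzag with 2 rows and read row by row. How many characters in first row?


Zigzag "gnnbecgp" into 2 rows:
Placing characters:
  'g' => row 0
  'n' => row 1
  'n' => row 0
  'b' => row 1
  'e' => row 0
  'c' => row 1
  'g' => row 0
  'p' => row 1
Rows:
  Row 0: "gneg"
  Row 1: "nbcp"
First row length: 4

4


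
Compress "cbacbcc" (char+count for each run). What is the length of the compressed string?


Input: cbacbcc
Runs:
  'c' x 1 => "c1"
  'b' x 1 => "b1"
  'a' x 1 => "a1"
  'c' x 1 => "c1"
  'b' x 1 => "b1"
  'c' x 2 => "c2"
Compressed: "c1b1a1c1b1c2"
Compressed length: 12

12


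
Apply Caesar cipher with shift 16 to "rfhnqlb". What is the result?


Caesar cipher: shift "rfhnqlb" by 16
  'r' (pos 17) + 16 = pos 7 = 'h'
  'f' (pos 5) + 16 = pos 21 = 'v'
  'h' (pos 7) + 16 = pos 23 = 'x'
  'n' (pos 13) + 16 = pos 3 = 'd'
  'q' (pos 16) + 16 = pos 6 = 'g'
  'l' (pos 11) + 16 = pos 1 = 'b'
  'b' (pos 1) + 16 = pos 17 = 'r'
Result: hvxdgbr

hvxdgbr


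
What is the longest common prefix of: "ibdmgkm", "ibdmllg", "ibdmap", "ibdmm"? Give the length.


Words: ibdmgkm, ibdmllg, ibdmap, ibdmm
  Position 0: all 'i' => match
  Position 1: all 'b' => match
  Position 2: all 'd' => match
  Position 3: all 'm' => match
  Position 4: ('g', 'l', 'a', 'm') => mismatch, stop
LCP = "ibdm" (length 4)

4


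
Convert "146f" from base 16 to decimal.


Input: "146f" in base 16
Positional expansion:
  Digit '1' (value 1) x 16^3 = 4096
  Digit '4' (value 4) x 16^2 = 1024
  Digit '6' (value 6) x 16^1 = 96
  Digit 'f' (value 15) x 16^0 = 15
Sum = 5231

5231


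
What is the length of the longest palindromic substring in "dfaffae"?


Input: "dfaffae"
Checking substrings for palindromes:
  [2:6] "affa" (len 4) => palindrome
  [1:4] "faf" (len 3) => palindrome
  [3:5] "ff" (len 2) => palindrome
Longest palindromic substring: "affa" with length 4

4


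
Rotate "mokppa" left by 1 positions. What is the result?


Input: "mokppa", rotate left by 1
First 1 characters: "m"
Remaining characters: "okppa"
Concatenate remaining + first: "okppa" + "m" = "okppam"

okppam


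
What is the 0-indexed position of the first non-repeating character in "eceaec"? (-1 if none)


Input: eceaec
Character frequencies:
  'a': 1
  'c': 2
  'e': 3
Scanning left to right for freq == 1:
  Position 0 ('e'): freq=3, skip
  Position 1 ('c'): freq=2, skip
  Position 2 ('e'): freq=3, skip
  Position 3 ('a'): unique! => answer = 3

3


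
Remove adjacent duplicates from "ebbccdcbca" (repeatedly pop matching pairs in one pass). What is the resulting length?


Input: ebbccdcbca
Stack-based adjacent duplicate removal:
  Read 'e': push. Stack: e
  Read 'b': push. Stack: eb
  Read 'b': matches stack top 'b' => pop. Stack: e
  Read 'c': push. Stack: ec
  Read 'c': matches stack top 'c' => pop. Stack: e
  Read 'd': push. Stack: ed
  Read 'c': push. Stack: edc
  Read 'b': push. Stack: edcb
  Read 'c': push. Stack: edcbc
  Read 'a': push. Stack: edcbca
Final stack: "edcbca" (length 6)

6


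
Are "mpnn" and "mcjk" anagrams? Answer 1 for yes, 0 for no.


Strings: "mpnn", "mcjk"
Sorted first:  mnnp
Sorted second: cjkm
Differ at position 0: 'm' vs 'c' => not anagrams

0


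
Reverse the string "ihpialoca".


Input: ihpialoca
Reading characters right to left:
  Position 8: 'a'
  Position 7: 'c'
  Position 6: 'o'
  Position 5: 'l'
  Position 4: 'a'
  Position 3: 'i'
  Position 2: 'p'
  Position 1: 'h'
  Position 0: 'i'
Reversed: acolaiphi

acolaiphi


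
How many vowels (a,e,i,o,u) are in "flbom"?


Input: flbom
Checking each character:
  'f' at position 0: consonant
  'l' at position 1: consonant
  'b' at position 2: consonant
  'o' at position 3: vowel (running total: 1)
  'm' at position 4: consonant
Total vowels: 1

1


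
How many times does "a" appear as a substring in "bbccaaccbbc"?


Searching for "a" in "bbccaaccbbc"
Scanning each position:
  Position 0: "b" => no
  Position 1: "b" => no
  Position 2: "c" => no
  Position 3: "c" => no
  Position 4: "a" => MATCH
  Position 5: "a" => MATCH
  Position 6: "c" => no
  Position 7: "c" => no
  Position 8: "b" => no
  Position 9: "b" => no
  Position 10: "c" => no
Total occurrences: 2

2


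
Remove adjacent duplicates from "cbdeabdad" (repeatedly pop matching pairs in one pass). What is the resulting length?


Input: cbdeabdad
Stack-based adjacent duplicate removal:
  Read 'c': push. Stack: c
  Read 'b': push. Stack: cb
  Read 'd': push. Stack: cbd
  Read 'e': push. Stack: cbde
  Read 'a': push. Stack: cbdea
  Read 'b': push. Stack: cbdeab
  Read 'd': push. Stack: cbdeabd
  Read 'a': push. Stack: cbdeabda
  Read 'd': push. Stack: cbdeabdad
Final stack: "cbdeabdad" (length 9)

9


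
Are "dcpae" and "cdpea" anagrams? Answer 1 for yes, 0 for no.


Strings: "dcpae", "cdpea"
Sorted first:  acdep
Sorted second: acdep
Sorted forms match => anagrams

1


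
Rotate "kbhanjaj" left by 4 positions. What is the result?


Input: "kbhanjaj", rotate left by 4
First 4 characters: "kbha"
Remaining characters: "njaj"
Concatenate remaining + first: "njaj" + "kbha" = "njajkbha"

njajkbha


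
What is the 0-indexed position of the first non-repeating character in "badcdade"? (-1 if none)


Input: badcdade
Character frequencies:
  'a': 2
  'b': 1
  'c': 1
  'd': 3
  'e': 1
Scanning left to right for freq == 1:
  Position 0 ('b'): unique! => answer = 0

0


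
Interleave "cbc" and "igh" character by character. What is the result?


Interleaving "cbc" and "igh":
  Position 0: 'c' from first, 'i' from second => "ci"
  Position 1: 'b' from first, 'g' from second => "bg"
  Position 2: 'c' from first, 'h' from second => "ch"
Result: cibgch

cibgch


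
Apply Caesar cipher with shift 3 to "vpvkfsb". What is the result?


Caesar cipher: shift "vpvkfsb" by 3
  'v' (pos 21) + 3 = pos 24 = 'y'
  'p' (pos 15) + 3 = pos 18 = 's'
  'v' (pos 21) + 3 = pos 24 = 'y'
  'k' (pos 10) + 3 = pos 13 = 'n'
  'f' (pos 5) + 3 = pos 8 = 'i'
  's' (pos 18) + 3 = pos 21 = 'v'
  'b' (pos 1) + 3 = pos 4 = 'e'
Result: ysynive

ysynive


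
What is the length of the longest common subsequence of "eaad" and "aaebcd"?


LCS of "eaad" and "aaebcd"
DP table:
           a    a    e    b    c    d
      0    0    0    0    0    0    0
  e   0    0    0    1    1    1    1
  a   0    1    1    1    1    1    1
  a   0    1    2    2    2    2    2
  d   0    1    2    2    2    2    3
LCS length = dp[4][6] = 3

3


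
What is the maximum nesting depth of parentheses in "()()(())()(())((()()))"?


Input: "()()(())()(())((()()))"
Tracking depth:
  Position 0 '(': depth becomes 1
  Position 1 ')': depth becomes 0
  Position 2 '(': depth becomes 1
  Position 3 ')': depth becomes 0
  Position 4 '(': depth becomes 1
  Position 5 '(': depth becomes 2
  Position 6 ')': depth becomes 1
  Position 7 ')': depth becomes 0
  Position 8 '(': depth becomes 1
  Position 9 ')': depth becomes 0
  Position 10 '(': depth becomes 1
  Position 11 '(': depth becomes 2
  Position 12 ')': depth becomes 1
  Position 13 ')': depth becomes 0
  Position 14 '(': depth becomes 1
  Position 15 '(': depth becomes 2
  Position 16 '(': depth becomes 3
  Position 17 ')': depth becomes 2
  Position 18 '(': depth becomes 3
  Position 19 ')': depth becomes 2
  Position 20 ')': depth becomes 1
  Position 21 ')': depth becomes 0
Maximum depth reached: 3

3


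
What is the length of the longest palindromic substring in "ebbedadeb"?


Input: "ebbedadeb"
Checking substrings for palindromes:
  [2:9] "bedadeb" (len 7) => palindrome
  [3:8] "edade" (len 5) => palindrome
  [0:4] "ebbe" (len 4) => palindrome
  [4:7] "dad" (len 3) => palindrome
  [1:3] "bb" (len 2) => palindrome
Longest palindromic substring: "bedadeb" with length 7

7


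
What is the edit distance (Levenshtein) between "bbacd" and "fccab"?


Computing edit distance: "bbacd" -> "fccab"
DP table:
           f    c    c    a    b
      0    1    2    3    4    5
  b   1    1    2    3    4    4
  b   2    2    2    3    4    4
  a   3    3    3    3    3    4
  c   4    4    3    3    4    4
  d   5    5    4    4    4    5
Edit distance = dp[5][5] = 5

5


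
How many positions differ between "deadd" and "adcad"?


Comparing "deadd" and "adcad" position by position:
  Position 0: 'd' vs 'a' => DIFFER
  Position 1: 'e' vs 'd' => DIFFER
  Position 2: 'a' vs 'c' => DIFFER
  Position 3: 'd' vs 'a' => DIFFER
  Position 4: 'd' vs 'd' => same
Positions that differ: 4

4


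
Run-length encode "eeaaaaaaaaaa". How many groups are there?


Input: eeaaaaaaaaaa
Scanning for consecutive runs:
  Group 1: 'e' x 2 (positions 0-1)
  Group 2: 'a' x 10 (positions 2-11)
Total groups: 2

2


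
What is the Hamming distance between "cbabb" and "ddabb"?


Comparing "cbabb" and "ddabb" position by position:
  Position 0: 'c' vs 'd' => differ
  Position 1: 'b' vs 'd' => differ
  Position 2: 'a' vs 'a' => same
  Position 3: 'b' vs 'b' => same
  Position 4: 'b' vs 'b' => same
Total differences (Hamming distance): 2

2


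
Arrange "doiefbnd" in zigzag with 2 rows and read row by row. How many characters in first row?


Zigzag "doiefbnd" into 2 rows:
Placing characters:
  'd' => row 0
  'o' => row 1
  'i' => row 0
  'e' => row 1
  'f' => row 0
  'b' => row 1
  'n' => row 0
  'd' => row 1
Rows:
  Row 0: "difn"
  Row 1: "oebd"
First row length: 4

4


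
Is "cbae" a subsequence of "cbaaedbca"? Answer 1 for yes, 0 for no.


Check if "cbae" is a subsequence of "cbaaedbca"
Greedy scan:
  Position 0 ('c'): matches sub[0] = 'c'
  Position 1 ('b'): matches sub[1] = 'b'
  Position 2 ('a'): matches sub[2] = 'a'
  Position 3 ('a'): no match needed
  Position 4 ('e'): matches sub[3] = 'e'
  Position 5 ('d'): no match needed
  Position 6 ('b'): no match needed
  Position 7 ('c'): no match needed
  Position 8 ('a'): no match needed
All 4 characters matched => is a subsequence

1


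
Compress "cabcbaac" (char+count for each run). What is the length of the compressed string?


Input: cabcbaac
Runs:
  'c' x 1 => "c1"
  'a' x 1 => "a1"
  'b' x 1 => "b1"
  'c' x 1 => "c1"
  'b' x 1 => "b1"
  'a' x 2 => "a2"
  'c' x 1 => "c1"
Compressed: "c1a1b1c1b1a2c1"
Compressed length: 14

14


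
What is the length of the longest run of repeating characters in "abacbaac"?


Input: "abacbaac"
Scanning for longest run:
  Position 1 ('b'): new char, reset run to 1
  Position 2 ('a'): new char, reset run to 1
  Position 3 ('c'): new char, reset run to 1
  Position 4 ('b'): new char, reset run to 1
  Position 5 ('a'): new char, reset run to 1
  Position 6 ('a'): continues run of 'a', length=2
  Position 7 ('c'): new char, reset run to 1
Longest run: 'a' with length 2

2


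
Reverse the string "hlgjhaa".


Input: hlgjhaa
Reading characters right to left:
  Position 6: 'a'
  Position 5: 'a'
  Position 4: 'h'
  Position 3: 'j'
  Position 2: 'g'
  Position 1: 'l'
  Position 0: 'h'
Reversed: aahjglh

aahjglh


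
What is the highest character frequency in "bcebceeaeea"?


Input: bcebceeaeea
Character counts:
  'a': 2
  'b': 2
  'c': 2
  'e': 5
Maximum frequency: 5

5


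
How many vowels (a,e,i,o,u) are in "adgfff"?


Input: adgfff
Checking each character:
  'a' at position 0: vowel (running total: 1)
  'd' at position 1: consonant
  'g' at position 2: consonant
  'f' at position 3: consonant
  'f' at position 4: consonant
  'f' at position 5: consonant
Total vowels: 1

1


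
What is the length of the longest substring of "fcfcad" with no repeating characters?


Input: "fcfcad"
Sliding window (track last position of each char):
  Position 0 ('f'): window [0,0] length 1 -- new best
  Position 1 ('c'): window [0,1] length 2 -- new best
  Position 2 ('f'): repeat (last at 0), move window start to 1
  Position 2 ('f'): window [1,2] length 2
  Position 3 ('c'): repeat (last at 1), move window start to 2
  Position 3 ('c'): window [2,3] length 2
  Position 4 ('a'): window [2,4] length 3 -- new best
  Position 5 ('d'): window [2,5] length 4 -- new best
Longest substring with no repeats: "fcad" with length 4

4


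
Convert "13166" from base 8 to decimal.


Input: "13166" in base 8
Positional expansion:
  Digit '1' (value 1) x 8^4 = 4096
  Digit '3' (value 3) x 8^3 = 1536
  Digit '1' (value 1) x 8^2 = 64
  Digit '6' (value 6) x 8^1 = 48
  Digit '6' (value 6) x 8^0 = 6
Sum = 5750

5750


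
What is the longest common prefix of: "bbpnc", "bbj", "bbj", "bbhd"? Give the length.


Words: bbpnc, bbj, bbj, bbhd
  Position 0: all 'b' => match
  Position 1: all 'b' => match
  Position 2: ('p', 'j', 'j', 'h') => mismatch, stop
LCP = "bb" (length 2)

2


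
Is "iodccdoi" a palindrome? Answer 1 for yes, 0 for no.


Input: iodccdoi
Reversed: iodccdoi
  Compare pos 0 ('i') with pos 7 ('i'): match
  Compare pos 1 ('o') with pos 6 ('o'): match
  Compare pos 2 ('d') with pos 5 ('d'): match
  Compare pos 3 ('c') with pos 4 ('c'): match
Result: palindrome

1


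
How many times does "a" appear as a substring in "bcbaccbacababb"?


Searching for "a" in "bcbaccbacababb"
Scanning each position:
  Position 0: "b" => no
  Position 1: "c" => no
  Position 2: "b" => no
  Position 3: "a" => MATCH
  Position 4: "c" => no
  Position 5: "c" => no
  Position 6: "b" => no
  Position 7: "a" => MATCH
  Position 8: "c" => no
  Position 9: "a" => MATCH
  Position 10: "b" => no
  Position 11: "a" => MATCH
  Position 12: "b" => no
  Position 13: "b" => no
Total occurrences: 4

4


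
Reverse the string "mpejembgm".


Input: mpejembgm
Reading characters right to left:
  Position 8: 'm'
  Position 7: 'g'
  Position 6: 'b'
  Position 5: 'm'
  Position 4: 'e'
  Position 3: 'j'
  Position 2: 'e'
  Position 1: 'p'
  Position 0: 'm'
Reversed: mgbmejepm

mgbmejepm


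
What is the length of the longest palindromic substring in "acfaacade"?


Input: "acfaacade"
Checking substrings for palindromes:
  [4:7] "aca" (len 3) => palindrome
  [3:5] "aa" (len 2) => palindrome
Longest palindromic substring: "aca" with length 3

3


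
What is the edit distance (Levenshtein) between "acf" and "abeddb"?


Computing edit distance: "acf" -> "abeddb"
DP table:
           a    b    e    d    d    b
      0    1    2    3    4    5    6
  a   1    0    1    2    3    4    5
  c   2    1    1    2    3    4    5
  f   3    2    2    2    3    4    5
Edit distance = dp[3][6] = 5

5


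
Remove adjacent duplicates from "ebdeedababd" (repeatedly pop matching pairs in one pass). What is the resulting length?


Input: ebdeedababd
Stack-based adjacent duplicate removal:
  Read 'e': push. Stack: e
  Read 'b': push. Stack: eb
  Read 'd': push. Stack: ebd
  Read 'e': push. Stack: ebde
  Read 'e': matches stack top 'e' => pop. Stack: ebd
  Read 'd': matches stack top 'd' => pop. Stack: eb
  Read 'a': push. Stack: eba
  Read 'b': push. Stack: ebab
  Read 'a': push. Stack: ebaba
  Read 'b': push. Stack: ebabab
  Read 'd': push. Stack: ebababd
Final stack: "ebababd" (length 7)

7


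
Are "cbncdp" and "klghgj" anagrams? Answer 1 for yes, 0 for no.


Strings: "cbncdp", "klghgj"
Sorted first:  bccdnp
Sorted second: gghjkl
Differ at position 0: 'b' vs 'g' => not anagrams

0


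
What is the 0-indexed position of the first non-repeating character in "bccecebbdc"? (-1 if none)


Input: bccecebbdc
Character frequencies:
  'b': 3
  'c': 4
  'd': 1
  'e': 2
Scanning left to right for freq == 1:
  Position 0 ('b'): freq=3, skip
  Position 1 ('c'): freq=4, skip
  Position 2 ('c'): freq=4, skip
  Position 3 ('e'): freq=2, skip
  Position 4 ('c'): freq=4, skip
  Position 5 ('e'): freq=2, skip
  Position 6 ('b'): freq=3, skip
  Position 7 ('b'): freq=3, skip
  Position 8 ('d'): unique! => answer = 8

8


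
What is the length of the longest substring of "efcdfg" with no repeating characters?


Input: "efcdfg"
Sliding window (track last position of each char):
  Position 0 ('e'): window [0,0] length 1 -- new best
  Position 1 ('f'): window [0,1] length 2 -- new best
  Position 2 ('c'): window [0,2] length 3 -- new best
  Position 3 ('d'): window [0,3] length 4 -- new best
  Position 4 ('f'): repeat (last at 1), move window start to 2
  Position 4 ('f'): window [2,4] length 3
  Position 5 ('g'): window [2,5] length 4
Longest substring with no repeats: "efcd" with length 4

4


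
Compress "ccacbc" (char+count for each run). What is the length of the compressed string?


Input: ccacbc
Runs:
  'c' x 2 => "c2"
  'a' x 1 => "a1"
  'c' x 1 => "c1"
  'b' x 1 => "b1"
  'c' x 1 => "c1"
Compressed: "c2a1c1b1c1"
Compressed length: 10

10


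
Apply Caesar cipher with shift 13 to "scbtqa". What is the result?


Caesar cipher: shift "scbtqa" by 13
  's' (pos 18) + 13 = pos 5 = 'f'
  'c' (pos 2) + 13 = pos 15 = 'p'
  'b' (pos 1) + 13 = pos 14 = 'o'
  't' (pos 19) + 13 = pos 6 = 'g'
  'q' (pos 16) + 13 = pos 3 = 'd'
  'a' (pos 0) + 13 = pos 13 = 'n'
Result: fpogdn

fpogdn


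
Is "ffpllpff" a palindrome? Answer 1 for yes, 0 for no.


Input: ffpllpff
Reversed: ffpllpff
  Compare pos 0 ('f') with pos 7 ('f'): match
  Compare pos 1 ('f') with pos 6 ('f'): match
  Compare pos 2 ('p') with pos 5 ('p'): match
  Compare pos 3 ('l') with pos 4 ('l'): match
Result: palindrome

1


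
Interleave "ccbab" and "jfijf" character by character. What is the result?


Interleaving "ccbab" and "jfijf":
  Position 0: 'c' from first, 'j' from second => "cj"
  Position 1: 'c' from first, 'f' from second => "cf"
  Position 2: 'b' from first, 'i' from second => "bi"
  Position 3: 'a' from first, 'j' from second => "aj"
  Position 4: 'b' from first, 'f' from second => "bf"
Result: cjcfbiajbf

cjcfbiajbf


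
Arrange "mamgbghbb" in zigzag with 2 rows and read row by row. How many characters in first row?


Zigzag "mamgbghbb" into 2 rows:
Placing characters:
  'm' => row 0
  'a' => row 1
  'm' => row 0
  'g' => row 1
  'b' => row 0
  'g' => row 1
  'h' => row 0
  'b' => row 1
  'b' => row 0
Rows:
  Row 0: "mmbhb"
  Row 1: "aggb"
First row length: 5

5
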